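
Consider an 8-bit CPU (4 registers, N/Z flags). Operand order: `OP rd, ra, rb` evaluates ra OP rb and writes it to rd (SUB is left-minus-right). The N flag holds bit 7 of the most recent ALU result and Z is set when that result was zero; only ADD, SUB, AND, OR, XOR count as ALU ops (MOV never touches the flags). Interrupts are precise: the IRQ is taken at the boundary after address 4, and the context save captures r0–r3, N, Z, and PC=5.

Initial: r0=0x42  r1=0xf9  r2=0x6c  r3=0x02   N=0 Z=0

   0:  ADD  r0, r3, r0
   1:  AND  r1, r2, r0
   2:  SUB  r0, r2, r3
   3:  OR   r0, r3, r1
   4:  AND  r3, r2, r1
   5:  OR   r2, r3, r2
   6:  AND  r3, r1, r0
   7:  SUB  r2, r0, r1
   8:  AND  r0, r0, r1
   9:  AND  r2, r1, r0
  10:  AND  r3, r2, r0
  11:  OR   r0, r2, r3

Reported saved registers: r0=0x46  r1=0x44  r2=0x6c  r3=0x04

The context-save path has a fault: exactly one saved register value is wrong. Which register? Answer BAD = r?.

BAD = r3

after  0: r0=0x44 r1=0xf9 r2=0x6c r3=0x02  N=0 Z=0
after  1: r0=0x44 r1=0x44 r2=0x6c r3=0x02  N=0 Z=0
after  2: r0=0x6a r1=0x44 r2=0x6c r3=0x02  N=0 Z=0
after  3: r0=0x46 r1=0x44 r2=0x6c r3=0x02  N=0 Z=0
after  4: r0=0x46 r1=0x44 r2=0x6c r3=0x44  N=0 Z=0
-- IRQ taken; context saved, return-PC = 5 --
mismatch: r3: reported 0x04 vs actual 0x44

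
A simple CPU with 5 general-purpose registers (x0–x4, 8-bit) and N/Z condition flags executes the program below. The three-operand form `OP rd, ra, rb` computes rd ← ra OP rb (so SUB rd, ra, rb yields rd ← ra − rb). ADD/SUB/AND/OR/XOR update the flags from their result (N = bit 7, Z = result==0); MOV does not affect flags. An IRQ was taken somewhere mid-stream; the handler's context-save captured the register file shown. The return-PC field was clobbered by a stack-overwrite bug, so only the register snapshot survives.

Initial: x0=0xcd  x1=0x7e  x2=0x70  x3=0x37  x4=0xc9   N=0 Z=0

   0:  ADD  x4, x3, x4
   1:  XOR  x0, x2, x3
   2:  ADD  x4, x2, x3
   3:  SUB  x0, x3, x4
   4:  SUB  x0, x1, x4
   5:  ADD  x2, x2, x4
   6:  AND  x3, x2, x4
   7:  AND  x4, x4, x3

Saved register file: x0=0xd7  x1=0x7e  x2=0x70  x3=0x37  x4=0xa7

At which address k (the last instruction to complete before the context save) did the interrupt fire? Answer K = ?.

K = 4

after  0: x0=0xcd x1=0x7e x2=0x70 x3=0x37 x4=0x00  N=0 Z=1
after  1: x0=0x47 x1=0x7e x2=0x70 x3=0x37 x4=0x00  N=0 Z=0
after  2: x0=0x47 x1=0x7e x2=0x70 x3=0x37 x4=0xa7  N=1 Z=0
after  3: x0=0x90 x1=0x7e x2=0x70 x3=0x37 x4=0xa7  N=1 Z=0
after  4: x0=0xd7 x1=0x7e x2=0x70 x3=0x37 x4=0xa7  N=1 Z=0
-- IRQ taken; context saved, return-PC = 5 --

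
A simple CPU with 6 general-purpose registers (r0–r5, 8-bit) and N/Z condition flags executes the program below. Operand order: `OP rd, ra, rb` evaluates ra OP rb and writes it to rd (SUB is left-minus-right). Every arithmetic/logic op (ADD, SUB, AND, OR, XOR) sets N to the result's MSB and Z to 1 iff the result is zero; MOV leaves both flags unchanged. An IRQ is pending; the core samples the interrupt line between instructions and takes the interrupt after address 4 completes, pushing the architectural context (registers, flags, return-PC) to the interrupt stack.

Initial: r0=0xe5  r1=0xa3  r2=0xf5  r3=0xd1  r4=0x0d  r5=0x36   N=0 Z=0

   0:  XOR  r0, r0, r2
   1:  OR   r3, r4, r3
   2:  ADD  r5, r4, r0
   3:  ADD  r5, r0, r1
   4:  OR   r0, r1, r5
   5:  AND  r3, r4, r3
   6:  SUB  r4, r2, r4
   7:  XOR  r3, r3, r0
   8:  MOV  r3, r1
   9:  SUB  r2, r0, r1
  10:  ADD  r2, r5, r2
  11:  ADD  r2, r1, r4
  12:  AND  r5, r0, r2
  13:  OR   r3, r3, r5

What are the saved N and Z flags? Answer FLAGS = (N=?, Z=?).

after  0: r0=0x10 r1=0xa3 r2=0xf5 r3=0xd1 r4=0x0d r5=0x36  N=0 Z=0
after  1: r0=0x10 r1=0xa3 r2=0xf5 r3=0xdd r4=0x0d r5=0x36  N=1 Z=0
after  2: r0=0x10 r1=0xa3 r2=0xf5 r3=0xdd r4=0x0d r5=0x1d  N=0 Z=0
after  3: r0=0x10 r1=0xa3 r2=0xf5 r3=0xdd r4=0x0d r5=0xb3  N=1 Z=0
after  4: r0=0xb3 r1=0xa3 r2=0xf5 r3=0xdd r4=0x0d r5=0xb3  N=1 Z=0
-- IRQ taken; context saved, return-PC = 5 --

FLAGS = (N=1, Z=0)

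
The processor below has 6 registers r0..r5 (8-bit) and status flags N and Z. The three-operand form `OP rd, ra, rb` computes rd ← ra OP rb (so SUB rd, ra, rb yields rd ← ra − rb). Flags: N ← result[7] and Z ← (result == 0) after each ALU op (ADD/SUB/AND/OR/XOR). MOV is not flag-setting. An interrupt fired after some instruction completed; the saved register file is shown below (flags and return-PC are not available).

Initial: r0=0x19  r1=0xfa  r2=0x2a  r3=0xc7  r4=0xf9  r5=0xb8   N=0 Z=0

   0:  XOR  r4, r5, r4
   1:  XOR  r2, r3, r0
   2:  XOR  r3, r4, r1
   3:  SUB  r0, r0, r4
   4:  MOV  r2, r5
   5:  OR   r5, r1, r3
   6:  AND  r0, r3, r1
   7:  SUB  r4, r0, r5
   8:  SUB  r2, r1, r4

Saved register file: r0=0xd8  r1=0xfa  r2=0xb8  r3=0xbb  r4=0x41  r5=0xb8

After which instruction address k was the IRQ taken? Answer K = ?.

K = 4

after  0: r0=0x19 r1=0xfa r2=0x2a r3=0xc7 r4=0x41 r5=0xb8  N=0 Z=0
after  1: r0=0x19 r1=0xfa r2=0xde r3=0xc7 r4=0x41 r5=0xb8  N=1 Z=0
after  2: r0=0x19 r1=0xfa r2=0xde r3=0xbb r4=0x41 r5=0xb8  N=1 Z=0
after  3: r0=0xd8 r1=0xfa r2=0xde r3=0xbb r4=0x41 r5=0xb8  N=1 Z=0
after  4: r0=0xd8 r1=0xfa r2=0xb8 r3=0xbb r4=0x41 r5=0xb8  N=1 Z=0
-- IRQ taken; context saved, return-PC = 5 --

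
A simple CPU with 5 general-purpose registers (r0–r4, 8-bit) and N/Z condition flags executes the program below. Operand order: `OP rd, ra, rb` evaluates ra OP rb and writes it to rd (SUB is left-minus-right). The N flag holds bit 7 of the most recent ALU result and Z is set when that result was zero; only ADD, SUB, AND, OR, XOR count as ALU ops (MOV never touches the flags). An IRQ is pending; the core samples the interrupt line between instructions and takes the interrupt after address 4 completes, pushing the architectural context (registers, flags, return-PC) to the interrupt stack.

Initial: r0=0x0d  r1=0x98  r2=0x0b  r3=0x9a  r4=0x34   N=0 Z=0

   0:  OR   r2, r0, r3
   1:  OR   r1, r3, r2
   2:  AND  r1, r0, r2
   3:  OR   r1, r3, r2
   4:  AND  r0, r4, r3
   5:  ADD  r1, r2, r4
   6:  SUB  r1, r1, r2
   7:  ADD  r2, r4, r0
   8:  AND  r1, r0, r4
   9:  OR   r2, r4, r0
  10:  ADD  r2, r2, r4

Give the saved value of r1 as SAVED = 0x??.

after  0: r0=0x0d r1=0x98 r2=0x9f r3=0x9a r4=0x34  N=1 Z=0
after  1: r0=0x0d r1=0x9f r2=0x9f r3=0x9a r4=0x34  N=1 Z=0
after  2: r0=0x0d r1=0x0d r2=0x9f r3=0x9a r4=0x34  N=0 Z=0
after  3: r0=0x0d r1=0x9f r2=0x9f r3=0x9a r4=0x34  N=1 Z=0
after  4: r0=0x10 r1=0x9f r2=0x9f r3=0x9a r4=0x34  N=0 Z=0
-- IRQ taken; context saved, return-PC = 5 --

SAVED = 0x9f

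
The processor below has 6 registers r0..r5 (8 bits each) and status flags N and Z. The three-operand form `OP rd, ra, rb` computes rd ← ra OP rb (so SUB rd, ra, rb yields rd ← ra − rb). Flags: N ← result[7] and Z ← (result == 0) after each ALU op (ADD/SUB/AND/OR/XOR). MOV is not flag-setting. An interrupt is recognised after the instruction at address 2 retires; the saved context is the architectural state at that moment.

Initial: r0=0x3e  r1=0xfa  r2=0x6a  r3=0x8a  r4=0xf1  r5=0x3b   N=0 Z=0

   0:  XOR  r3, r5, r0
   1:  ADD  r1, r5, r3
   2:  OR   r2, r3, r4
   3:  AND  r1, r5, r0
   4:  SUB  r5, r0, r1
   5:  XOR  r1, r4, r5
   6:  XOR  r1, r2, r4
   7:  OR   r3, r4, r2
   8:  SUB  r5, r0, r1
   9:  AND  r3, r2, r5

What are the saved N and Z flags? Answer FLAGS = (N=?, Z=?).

after  0: r0=0x3e r1=0xfa r2=0x6a r3=0x05 r4=0xf1 r5=0x3b  N=0 Z=0
after  1: r0=0x3e r1=0x40 r2=0x6a r3=0x05 r4=0xf1 r5=0x3b  N=0 Z=0
after  2: r0=0x3e r1=0x40 r2=0xf5 r3=0x05 r4=0xf1 r5=0x3b  N=1 Z=0
-- IRQ taken; context saved, return-PC = 3 --

FLAGS = (N=1, Z=0)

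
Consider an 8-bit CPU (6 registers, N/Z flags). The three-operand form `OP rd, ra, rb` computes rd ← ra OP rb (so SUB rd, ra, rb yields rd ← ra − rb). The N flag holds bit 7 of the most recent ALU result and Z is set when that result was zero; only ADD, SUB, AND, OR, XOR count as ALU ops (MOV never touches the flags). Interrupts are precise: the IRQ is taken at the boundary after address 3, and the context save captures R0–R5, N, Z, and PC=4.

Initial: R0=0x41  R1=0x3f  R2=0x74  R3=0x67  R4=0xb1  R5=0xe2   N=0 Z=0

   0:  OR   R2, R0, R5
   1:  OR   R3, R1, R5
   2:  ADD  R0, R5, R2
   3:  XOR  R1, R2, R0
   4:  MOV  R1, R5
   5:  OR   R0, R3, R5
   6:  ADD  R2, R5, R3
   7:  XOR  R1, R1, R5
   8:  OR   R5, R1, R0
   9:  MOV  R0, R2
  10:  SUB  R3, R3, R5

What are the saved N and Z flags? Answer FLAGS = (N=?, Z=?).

after  0: R0=0x41 R1=0x3f R2=0xe3 R3=0x67 R4=0xb1 R5=0xe2  N=1 Z=0
after  1: R0=0x41 R1=0x3f R2=0xe3 R3=0xff R4=0xb1 R5=0xe2  N=1 Z=0
after  2: R0=0xc5 R1=0x3f R2=0xe3 R3=0xff R4=0xb1 R5=0xe2  N=1 Z=0
after  3: R0=0xc5 R1=0x26 R2=0xe3 R3=0xff R4=0xb1 R5=0xe2  N=0 Z=0
-- IRQ taken; context saved, return-PC = 4 --

FLAGS = (N=0, Z=0)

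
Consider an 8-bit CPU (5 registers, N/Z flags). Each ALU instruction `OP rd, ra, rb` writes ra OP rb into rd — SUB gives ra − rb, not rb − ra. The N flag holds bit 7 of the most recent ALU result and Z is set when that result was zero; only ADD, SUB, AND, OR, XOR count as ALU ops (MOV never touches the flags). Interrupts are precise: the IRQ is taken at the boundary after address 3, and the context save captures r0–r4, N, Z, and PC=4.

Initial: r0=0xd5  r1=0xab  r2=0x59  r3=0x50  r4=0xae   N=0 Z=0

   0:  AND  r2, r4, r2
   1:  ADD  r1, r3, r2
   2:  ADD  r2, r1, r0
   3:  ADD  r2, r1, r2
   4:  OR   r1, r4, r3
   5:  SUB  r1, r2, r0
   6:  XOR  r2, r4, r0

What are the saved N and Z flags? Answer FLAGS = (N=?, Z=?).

after  0: r0=0xd5 r1=0xab r2=0x08 r3=0x50 r4=0xae  N=0 Z=0
after  1: r0=0xd5 r1=0x58 r2=0x08 r3=0x50 r4=0xae  N=0 Z=0
after  2: r0=0xd5 r1=0x58 r2=0x2d r3=0x50 r4=0xae  N=0 Z=0
after  3: r0=0xd5 r1=0x58 r2=0x85 r3=0x50 r4=0xae  N=1 Z=0
-- IRQ taken; context saved, return-PC = 4 --

FLAGS = (N=1, Z=0)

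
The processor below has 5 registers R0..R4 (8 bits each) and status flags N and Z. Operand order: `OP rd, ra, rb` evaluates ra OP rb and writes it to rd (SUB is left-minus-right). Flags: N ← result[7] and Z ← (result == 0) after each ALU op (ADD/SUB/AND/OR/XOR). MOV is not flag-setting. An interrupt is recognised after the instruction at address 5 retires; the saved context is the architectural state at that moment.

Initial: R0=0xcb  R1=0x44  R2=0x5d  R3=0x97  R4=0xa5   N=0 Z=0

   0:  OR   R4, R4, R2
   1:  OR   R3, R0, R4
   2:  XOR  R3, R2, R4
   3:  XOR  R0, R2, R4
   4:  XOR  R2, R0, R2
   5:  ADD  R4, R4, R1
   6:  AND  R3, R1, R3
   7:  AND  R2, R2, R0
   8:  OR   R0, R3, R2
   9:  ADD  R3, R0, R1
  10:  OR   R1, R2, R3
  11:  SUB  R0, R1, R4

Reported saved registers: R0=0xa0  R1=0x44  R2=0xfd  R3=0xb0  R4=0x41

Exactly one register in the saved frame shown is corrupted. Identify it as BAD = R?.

BAD = R3

after  0: R0=0xcb R1=0x44 R2=0x5d R3=0x97 R4=0xfd  N=1 Z=0
after  1: R0=0xcb R1=0x44 R2=0x5d R3=0xff R4=0xfd  N=1 Z=0
after  2: R0=0xcb R1=0x44 R2=0x5d R3=0xa0 R4=0xfd  N=1 Z=0
after  3: R0=0xa0 R1=0x44 R2=0x5d R3=0xa0 R4=0xfd  N=1 Z=0
after  4: R0=0xa0 R1=0x44 R2=0xfd R3=0xa0 R4=0xfd  N=1 Z=0
after  5: R0=0xa0 R1=0x44 R2=0xfd R3=0xa0 R4=0x41  N=0 Z=0
-- IRQ taken; context saved, return-PC = 6 --
mismatch: R3: reported 0xb0 vs actual 0xa0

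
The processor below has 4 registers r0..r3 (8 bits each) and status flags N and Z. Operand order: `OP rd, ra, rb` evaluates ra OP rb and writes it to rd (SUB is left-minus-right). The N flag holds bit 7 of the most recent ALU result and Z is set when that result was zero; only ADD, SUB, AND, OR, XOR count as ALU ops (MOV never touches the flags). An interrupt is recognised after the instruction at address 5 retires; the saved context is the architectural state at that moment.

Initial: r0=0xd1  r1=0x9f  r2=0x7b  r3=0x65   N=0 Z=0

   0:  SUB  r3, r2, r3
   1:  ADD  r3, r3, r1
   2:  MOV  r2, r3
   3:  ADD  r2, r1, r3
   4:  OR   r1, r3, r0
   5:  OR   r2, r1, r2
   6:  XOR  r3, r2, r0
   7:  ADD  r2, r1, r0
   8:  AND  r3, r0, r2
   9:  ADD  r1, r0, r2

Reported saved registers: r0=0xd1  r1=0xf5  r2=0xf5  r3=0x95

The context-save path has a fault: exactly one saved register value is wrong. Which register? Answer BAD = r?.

after  0: r0=0xd1 r1=0x9f r2=0x7b r3=0x16  N=0 Z=0
after  1: r0=0xd1 r1=0x9f r2=0x7b r3=0xb5  N=1 Z=0
after  2: r0=0xd1 r1=0x9f r2=0xb5 r3=0xb5  N=1 Z=0
after  3: r0=0xd1 r1=0x9f r2=0x54 r3=0xb5  N=0 Z=0
after  4: r0=0xd1 r1=0xf5 r2=0x54 r3=0xb5  N=1 Z=0
after  5: r0=0xd1 r1=0xf5 r2=0xf5 r3=0xb5  N=1 Z=0
-- IRQ taken; context saved, return-PC = 6 --
mismatch: r3: reported 0x95 vs actual 0xb5

BAD = r3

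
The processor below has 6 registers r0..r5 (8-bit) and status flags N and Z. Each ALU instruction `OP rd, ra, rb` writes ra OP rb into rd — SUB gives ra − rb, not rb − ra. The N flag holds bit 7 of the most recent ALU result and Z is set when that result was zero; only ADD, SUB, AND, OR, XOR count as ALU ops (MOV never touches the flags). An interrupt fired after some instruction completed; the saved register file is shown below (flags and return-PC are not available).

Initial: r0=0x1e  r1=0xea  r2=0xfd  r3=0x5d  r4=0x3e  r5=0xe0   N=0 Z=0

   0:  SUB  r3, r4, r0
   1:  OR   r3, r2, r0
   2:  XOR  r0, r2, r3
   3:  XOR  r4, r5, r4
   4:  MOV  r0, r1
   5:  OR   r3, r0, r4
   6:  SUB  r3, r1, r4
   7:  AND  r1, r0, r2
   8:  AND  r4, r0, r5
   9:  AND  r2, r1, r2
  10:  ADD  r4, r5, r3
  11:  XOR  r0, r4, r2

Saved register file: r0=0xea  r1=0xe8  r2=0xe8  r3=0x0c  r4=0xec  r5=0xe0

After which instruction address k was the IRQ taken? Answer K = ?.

K = 10

after  0: r0=0x1e r1=0xea r2=0xfd r3=0x20 r4=0x3e r5=0xe0  N=0 Z=0
after  1: r0=0x1e r1=0xea r2=0xfd r3=0xff r4=0x3e r5=0xe0  N=1 Z=0
after  2: r0=0x02 r1=0xea r2=0xfd r3=0xff r4=0x3e r5=0xe0  N=0 Z=0
after  3: r0=0x02 r1=0xea r2=0xfd r3=0xff r4=0xde r5=0xe0  N=1 Z=0
after  4: r0=0xea r1=0xea r2=0xfd r3=0xff r4=0xde r5=0xe0  N=1 Z=0
after  5: r0=0xea r1=0xea r2=0xfd r3=0xfe r4=0xde r5=0xe0  N=1 Z=0
after  6: r0=0xea r1=0xea r2=0xfd r3=0x0c r4=0xde r5=0xe0  N=0 Z=0
after  7: r0=0xea r1=0xe8 r2=0xfd r3=0x0c r4=0xde r5=0xe0  N=1 Z=0
after  8: r0=0xea r1=0xe8 r2=0xfd r3=0x0c r4=0xe0 r5=0xe0  N=1 Z=0
after  9: r0=0xea r1=0xe8 r2=0xe8 r3=0x0c r4=0xe0 r5=0xe0  N=1 Z=0
after 10: r0=0xea r1=0xe8 r2=0xe8 r3=0x0c r4=0xec r5=0xe0  N=1 Z=0
-- IRQ taken; context saved, return-PC = 11 --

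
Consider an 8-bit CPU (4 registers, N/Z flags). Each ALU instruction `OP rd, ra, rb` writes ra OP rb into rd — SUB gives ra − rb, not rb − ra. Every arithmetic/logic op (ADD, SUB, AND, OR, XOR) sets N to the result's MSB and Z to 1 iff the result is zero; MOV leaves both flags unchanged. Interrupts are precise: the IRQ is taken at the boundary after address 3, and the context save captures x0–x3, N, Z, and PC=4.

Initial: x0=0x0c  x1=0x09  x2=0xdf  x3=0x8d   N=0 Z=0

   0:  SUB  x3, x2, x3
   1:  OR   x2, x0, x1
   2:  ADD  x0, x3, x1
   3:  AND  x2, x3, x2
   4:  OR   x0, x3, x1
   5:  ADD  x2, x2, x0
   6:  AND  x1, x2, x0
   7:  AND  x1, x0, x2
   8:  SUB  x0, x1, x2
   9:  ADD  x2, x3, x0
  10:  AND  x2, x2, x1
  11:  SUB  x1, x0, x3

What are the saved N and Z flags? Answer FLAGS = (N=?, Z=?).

FLAGS = (N=0, Z=1)

after  0: x0=0x0c x1=0x09 x2=0xdf x3=0x52  N=0 Z=0
after  1: x0=0x0c x1=0x09 x2=0x0d x3=0x52  N=0 Z=0
after  2: x0=0x5b x1=0x09 x2=0x0d x3=0x52  N=0 Z=0
after  3: x0=0x5b x1=0x09 x2=0x00 x3=0x52  N=0 Z=1
-- IRQ taken; context saved, return-PC = 4 --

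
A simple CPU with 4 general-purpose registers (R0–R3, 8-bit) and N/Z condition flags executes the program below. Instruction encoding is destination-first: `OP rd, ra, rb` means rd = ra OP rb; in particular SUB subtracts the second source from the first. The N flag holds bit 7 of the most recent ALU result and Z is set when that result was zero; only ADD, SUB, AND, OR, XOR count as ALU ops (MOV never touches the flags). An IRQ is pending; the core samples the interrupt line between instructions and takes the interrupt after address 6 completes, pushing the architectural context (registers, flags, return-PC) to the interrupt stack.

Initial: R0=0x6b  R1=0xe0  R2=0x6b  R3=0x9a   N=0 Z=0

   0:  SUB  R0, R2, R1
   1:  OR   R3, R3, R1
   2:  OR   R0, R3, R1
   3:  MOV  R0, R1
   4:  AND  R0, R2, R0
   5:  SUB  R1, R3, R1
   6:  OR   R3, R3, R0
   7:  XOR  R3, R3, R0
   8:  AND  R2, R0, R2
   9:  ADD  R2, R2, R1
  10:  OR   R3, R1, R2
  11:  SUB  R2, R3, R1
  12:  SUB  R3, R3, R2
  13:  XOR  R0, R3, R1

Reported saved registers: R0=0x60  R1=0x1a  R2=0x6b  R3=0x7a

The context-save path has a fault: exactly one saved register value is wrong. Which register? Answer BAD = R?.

after  0: R0=0x8b R1=0xe0 R2=0x6b R3=0x9a  N=1 Z=0
after  1: R0=0x8b R1=0xe0 R2=0x6b R3=0xfa  N=1 Z=0
after  2: R0=0xfa R1=0xe0 R2=0x6b R3=0xfa  N=1 Z=0
after  3: R0=0xe0 R1=0xe0 R2=0x6b R3=0xfa  N=1 Z=0
after  4: R0=0x60 R1=0xe0 R2=0x6b R3=0xfa  N=0 Z=0
after  5: R0=0x60 R1=0x1a R2=0x6b R3=0xfa  N=0 Z=0
after  6: R0=0x60 R1=0x1a R2=0x6b R3=0xfa  N=1 Z=0
-- IRQ taken; context saved, return-PC = 7 --
mismatch: R3: reported 0x7a vs actual 0xfa

BAD = R3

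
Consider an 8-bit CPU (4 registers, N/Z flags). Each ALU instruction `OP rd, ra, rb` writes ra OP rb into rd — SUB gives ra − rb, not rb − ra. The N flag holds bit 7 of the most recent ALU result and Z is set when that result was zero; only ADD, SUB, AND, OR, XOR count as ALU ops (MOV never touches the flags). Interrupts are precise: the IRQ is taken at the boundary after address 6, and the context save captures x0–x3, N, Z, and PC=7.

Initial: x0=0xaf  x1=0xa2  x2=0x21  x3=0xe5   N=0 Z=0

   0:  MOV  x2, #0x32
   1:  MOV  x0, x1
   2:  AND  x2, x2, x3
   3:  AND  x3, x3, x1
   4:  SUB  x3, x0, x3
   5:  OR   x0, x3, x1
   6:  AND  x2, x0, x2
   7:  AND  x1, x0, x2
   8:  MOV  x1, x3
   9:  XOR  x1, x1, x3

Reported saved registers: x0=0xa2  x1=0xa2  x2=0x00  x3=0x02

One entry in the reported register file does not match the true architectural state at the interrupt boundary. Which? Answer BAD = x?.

BAD = x2

after  0: x0=0xaf x1=0xa2 x2=0x32 x3=0xe5  N=0 Z=0
after  1: x0=0xa2 x1=0xa2 x2=0x32 x3=0xe5  N=0 Z=0
after  2: x0=0xa2 x1=0xa2 x2=0x20 x3=0xe5  N=0 Z=0
after  3: x0=0xa2 x1=0xa2 x2=0x20 x3=0xa0  N=1 Z=0
after  4: x0=0xa2 x1=0xa2 x2=0x20 x3=0x02  N=0 Z=0
after  5: x0=0xa2 x1=0xa2 x2=0x20 x3=0x02  N=1 Z=0
after  6: x0=0xa2 x1=0xa2 x2=0x20 x3=0x02  N=0 Z=0
-- IRQ taken; context saved, return-PC = 7 --
mismatch: x2: reported 0x00 vs actual 0x20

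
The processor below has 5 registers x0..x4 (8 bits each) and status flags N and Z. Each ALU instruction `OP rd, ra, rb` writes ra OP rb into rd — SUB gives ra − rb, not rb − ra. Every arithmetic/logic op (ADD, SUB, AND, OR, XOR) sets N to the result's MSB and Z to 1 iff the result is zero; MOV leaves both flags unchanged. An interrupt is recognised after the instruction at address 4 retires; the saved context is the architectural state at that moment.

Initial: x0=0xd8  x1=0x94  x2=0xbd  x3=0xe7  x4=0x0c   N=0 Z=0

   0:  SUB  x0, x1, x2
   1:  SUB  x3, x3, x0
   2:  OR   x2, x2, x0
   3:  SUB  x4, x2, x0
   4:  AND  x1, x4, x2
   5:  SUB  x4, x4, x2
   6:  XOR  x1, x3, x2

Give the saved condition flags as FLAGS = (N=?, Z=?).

after  0: x0=0xd7 x1=0x94 x2=0xbd x3=0xe7 x4=0x0c  N=1 Z=0
after  1: x0=0xd7 x1=0x94 x2=0xbd x3=0x10 x4=0x0c  N=0 Z=0
after  2: x0=0xd7 x1=0x94 x2=0xff x3=0x10 x4=0x0c  N=1 Z=0
after  3: x0=0xd7 x1=0x94 x2=0xff x3=0x10 x4=0x28  N=0 Z=0
after  4: x0=0xd7 x1=0x28 x2=0xff x3=0x10 x4=0x28  N=0 Z=0
-- IRQ taken; context saved, return-PC = 5 --

FLAGS = (N=0, Z=0)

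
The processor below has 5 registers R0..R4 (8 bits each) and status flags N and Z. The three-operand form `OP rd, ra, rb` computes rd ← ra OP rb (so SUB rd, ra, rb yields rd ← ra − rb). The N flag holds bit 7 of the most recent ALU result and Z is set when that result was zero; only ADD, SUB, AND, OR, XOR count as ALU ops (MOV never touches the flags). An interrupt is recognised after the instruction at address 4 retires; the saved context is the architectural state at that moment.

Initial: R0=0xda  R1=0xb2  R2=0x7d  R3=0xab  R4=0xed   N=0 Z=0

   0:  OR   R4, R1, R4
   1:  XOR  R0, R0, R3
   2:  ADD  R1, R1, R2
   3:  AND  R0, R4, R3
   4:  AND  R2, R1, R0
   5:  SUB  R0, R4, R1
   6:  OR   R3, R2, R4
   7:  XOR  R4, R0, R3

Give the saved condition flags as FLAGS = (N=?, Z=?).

after  0: R0=0xda R1=0xb2 R2=0x7d R3=0xab R4=0xff  N=1 Z=0
after  1: R0=0x71 R1=0xb2 R2=0x7d R3=0xab R4=0xff  N=0 Z=0
after  2: R0=0x71 R1=0x2f R2=0x7d R3=0xab R4=0xff  N=0 Z=0
after  3: R0=0xab R1=0x2f R2=0x7d R3=0xab R4=0xff  N=1 Z=0
after  4: R0=0xab R1=0x2f R2=0x2b R3=0xab R4=0xff  N=0 Z=0
-- IRQ taken; context saved, return-PC = 5 --

FLAGS = (N=0, Z=0)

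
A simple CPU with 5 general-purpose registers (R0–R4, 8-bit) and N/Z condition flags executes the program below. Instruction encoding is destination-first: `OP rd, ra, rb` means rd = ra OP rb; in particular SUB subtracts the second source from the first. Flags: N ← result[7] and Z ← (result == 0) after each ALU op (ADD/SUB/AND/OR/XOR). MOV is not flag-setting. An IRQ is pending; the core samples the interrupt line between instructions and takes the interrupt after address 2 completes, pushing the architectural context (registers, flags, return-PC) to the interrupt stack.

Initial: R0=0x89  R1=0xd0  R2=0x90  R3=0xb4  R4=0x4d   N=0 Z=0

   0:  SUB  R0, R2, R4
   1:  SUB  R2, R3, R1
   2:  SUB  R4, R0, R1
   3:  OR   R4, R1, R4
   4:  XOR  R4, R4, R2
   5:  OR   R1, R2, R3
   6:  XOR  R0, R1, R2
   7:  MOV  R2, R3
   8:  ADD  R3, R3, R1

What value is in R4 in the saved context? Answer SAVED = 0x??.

after  0: R0=0x43 R1=0xd0 R2=0x90 R3=0xb4 R4=0x4d  N=0 Z=0
after  1: R0=0x43 R1=0xd0 R2=0xe4 R3=0xb4 R4=0x4d  N=1 Z=0
after  2: R0=0x43 R1=0xd0 R2=0xe4 R3=0xb4 R4=0x73  N=0 Z=0
-- IRQ taken; context saved, return-PC = 3 --

SAVED = 0x73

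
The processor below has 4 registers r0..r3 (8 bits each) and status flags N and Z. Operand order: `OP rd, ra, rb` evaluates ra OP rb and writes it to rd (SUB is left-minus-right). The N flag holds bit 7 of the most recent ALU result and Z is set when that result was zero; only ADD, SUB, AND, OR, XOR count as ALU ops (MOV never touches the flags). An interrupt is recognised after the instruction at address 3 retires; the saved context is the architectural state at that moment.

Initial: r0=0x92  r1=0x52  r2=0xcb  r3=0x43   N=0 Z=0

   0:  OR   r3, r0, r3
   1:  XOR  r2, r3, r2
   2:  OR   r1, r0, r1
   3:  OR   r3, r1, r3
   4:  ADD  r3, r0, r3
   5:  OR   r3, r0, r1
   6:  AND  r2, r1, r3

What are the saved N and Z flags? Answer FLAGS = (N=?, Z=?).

FLAGS = (N=1, Z=0)

after  0: r0=0x92 r1=0x52 r2=0xcb r3=0xd3  N=1 Z=0
after  1: r0=0x92 r1=0x52 r2=0x18 r3=0xd3  N=0 Z=0
after  2: r0=0x92 r1=0xd2 r2=0x18 r3=0xd3  N=1 Z=0
after  3: r0=0x92 r1=0xd2 r2=0x18 r3=0xd3  N=1 Z=0
-- IRQ taken; context saved, return-PC = 4 --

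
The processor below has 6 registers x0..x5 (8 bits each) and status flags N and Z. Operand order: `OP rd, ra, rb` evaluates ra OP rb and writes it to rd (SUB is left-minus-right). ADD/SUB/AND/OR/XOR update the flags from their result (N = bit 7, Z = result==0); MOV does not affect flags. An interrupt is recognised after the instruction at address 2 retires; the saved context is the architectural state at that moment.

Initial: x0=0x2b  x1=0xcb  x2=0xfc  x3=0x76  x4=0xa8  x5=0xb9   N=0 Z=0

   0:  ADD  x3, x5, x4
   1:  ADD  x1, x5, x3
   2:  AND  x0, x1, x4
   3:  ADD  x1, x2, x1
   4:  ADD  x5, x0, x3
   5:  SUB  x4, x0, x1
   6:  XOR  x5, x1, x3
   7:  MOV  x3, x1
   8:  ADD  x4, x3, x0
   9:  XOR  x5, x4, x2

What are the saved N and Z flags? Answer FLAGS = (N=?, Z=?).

FLAGS = (N=0, Z=0)

after  0: x0=0x2b x1=0xcb x2=0xfc x3=0x61 x4=0xa8 x5=0xb9  N=0 Z=0
after  1: x0=0x2b x1=0x1a x2=0xfc x3=0x61 x4=0xa8 x5=0xb9  N=0 Z=0
after  2: x0=0x08 x1=0x1a x2=0xfc x3=0x61 x4=0xa8 x5=0xb9  N=0 Z=0
-- IRQ taken; context saved, return-PC = 3 --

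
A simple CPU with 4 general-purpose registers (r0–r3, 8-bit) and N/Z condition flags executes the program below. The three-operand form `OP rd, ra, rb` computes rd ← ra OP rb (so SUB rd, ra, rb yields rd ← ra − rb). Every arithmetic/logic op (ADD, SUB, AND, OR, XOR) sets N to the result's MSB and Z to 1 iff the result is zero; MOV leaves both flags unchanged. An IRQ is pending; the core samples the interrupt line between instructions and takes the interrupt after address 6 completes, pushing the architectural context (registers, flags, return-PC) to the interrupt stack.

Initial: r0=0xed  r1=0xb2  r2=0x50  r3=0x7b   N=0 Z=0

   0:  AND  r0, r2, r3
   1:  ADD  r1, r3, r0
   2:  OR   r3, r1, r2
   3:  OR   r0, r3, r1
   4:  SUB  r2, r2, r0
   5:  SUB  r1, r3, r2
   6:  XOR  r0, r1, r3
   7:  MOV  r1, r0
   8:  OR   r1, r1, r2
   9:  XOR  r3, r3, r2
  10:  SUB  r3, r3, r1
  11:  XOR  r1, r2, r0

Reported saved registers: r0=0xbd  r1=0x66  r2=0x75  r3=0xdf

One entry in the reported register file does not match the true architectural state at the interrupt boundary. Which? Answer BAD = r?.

BAD = r3

after  0: r0=0x50 r1=0xb2 r2=0x50 r3=0x7b  N=0 Z=0
after  1: r0=0x50 r1=0xcb r2=0x50 r3=0x7b  N=1 Z=0
after  2: r0=0x50 r1=0xcb r2=0x50 r3=0xdb  N=1 Z=0
after  3: r0=0xdb r1=0xcb r2=0x50 r3=0xdb  N=1 Z=0
after  4: r0=0xdb r1=0xcb r2=0x75 r3=0xdb  N=0 Z=0
after  5: r0=0xdb r1=0x66 r2=0x75 r3=0xdb  N=0 Z=0
after  6: r0=0xbd r1=0x66 r2=0x75 r3=0xdb  N=1 Z=0
-- IRQ taken; context saved, return-PC = 7 --
mismatch: r3: reported 0xdf vs actual 0xdb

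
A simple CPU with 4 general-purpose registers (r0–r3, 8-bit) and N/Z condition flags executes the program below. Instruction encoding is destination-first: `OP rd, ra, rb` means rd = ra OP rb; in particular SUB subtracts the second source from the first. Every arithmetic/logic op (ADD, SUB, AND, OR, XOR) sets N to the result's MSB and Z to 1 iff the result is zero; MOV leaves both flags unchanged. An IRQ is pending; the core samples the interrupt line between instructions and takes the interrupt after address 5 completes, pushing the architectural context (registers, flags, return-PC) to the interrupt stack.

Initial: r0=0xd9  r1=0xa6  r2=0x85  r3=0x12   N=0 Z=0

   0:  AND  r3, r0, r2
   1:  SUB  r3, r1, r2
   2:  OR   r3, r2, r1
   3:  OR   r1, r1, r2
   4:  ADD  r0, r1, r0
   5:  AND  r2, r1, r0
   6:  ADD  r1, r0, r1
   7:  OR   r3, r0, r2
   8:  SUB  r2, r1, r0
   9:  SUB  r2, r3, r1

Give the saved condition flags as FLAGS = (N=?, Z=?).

after  0: r0=0xd9 r1=0xa6 r2=0x85 r3=0x81  N=1 Z=0
after  1: r0=0xd9 r1=0xa6 r2=0x85 r3=0x21  N=0 Z=0
after  2: r0=0xd9 r1=0xa6 r2=0x85 r3=0xa7  N=1 Z=0
after  3: r0=0xd9 r1=0xa7 r2=0x85 r3=0xa7  N=1 Z=0
after  4: r0=0x80 r1=0xa7 r2=0x85 r3=0xa7  N=1 Z=0
after  5: r0=0x80 r1=0xa7 r2=0x80 r3=0xa7  N=1 Z=0
-- IRQ taken; context saved, return-PC = 6 --

FLAGS = (N=1, Z=0)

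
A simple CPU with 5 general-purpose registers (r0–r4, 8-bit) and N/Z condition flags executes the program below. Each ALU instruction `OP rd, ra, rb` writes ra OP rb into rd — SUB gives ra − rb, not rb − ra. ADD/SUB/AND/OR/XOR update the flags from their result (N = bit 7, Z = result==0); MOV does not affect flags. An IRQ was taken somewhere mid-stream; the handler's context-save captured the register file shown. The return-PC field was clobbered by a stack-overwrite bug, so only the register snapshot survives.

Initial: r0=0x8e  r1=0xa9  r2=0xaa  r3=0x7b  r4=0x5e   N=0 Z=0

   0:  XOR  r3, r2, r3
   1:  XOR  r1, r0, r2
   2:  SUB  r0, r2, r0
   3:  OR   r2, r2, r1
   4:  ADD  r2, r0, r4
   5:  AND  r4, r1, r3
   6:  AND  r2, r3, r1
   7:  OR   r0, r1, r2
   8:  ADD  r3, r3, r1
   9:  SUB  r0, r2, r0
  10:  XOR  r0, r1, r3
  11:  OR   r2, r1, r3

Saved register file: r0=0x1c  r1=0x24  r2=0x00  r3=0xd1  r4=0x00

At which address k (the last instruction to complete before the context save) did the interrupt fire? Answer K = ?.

K = 6

after  0: r0=0x8e r1=0xa9 r2=0xaa r3=0xd1 r4=0x5e  N=1 Z=0
after  1: r0=0x8e r1=0x24 r2=0xaa r3=0xd1 r4=0x5e  N=0 Z=0
after  2: r0=0x1c r1=0x24 r2=0xaa r3=0xd1 r4=0x5e  N=0 Z=0
after  3: r0=0x1c r1=0x24 r2=0xae r3=0xd1 r4=0x5e  N=1 Z=0
after  4: r0=0x1c r1=0x24 r2=0x7a r3=0xd1 r4=0x5e  N=0 Z=0
after  5: r0=0x1c r1=0x24 r2=0x7a r3=0xd1 r4=0x00  N=0 Z=1
after  6: r0=0x1c r1=0x24 r2=0x00 r3=0xd1 r4=0x00  N=0 Z=1
-- IRQ taken; context saved, return-PC = 7 --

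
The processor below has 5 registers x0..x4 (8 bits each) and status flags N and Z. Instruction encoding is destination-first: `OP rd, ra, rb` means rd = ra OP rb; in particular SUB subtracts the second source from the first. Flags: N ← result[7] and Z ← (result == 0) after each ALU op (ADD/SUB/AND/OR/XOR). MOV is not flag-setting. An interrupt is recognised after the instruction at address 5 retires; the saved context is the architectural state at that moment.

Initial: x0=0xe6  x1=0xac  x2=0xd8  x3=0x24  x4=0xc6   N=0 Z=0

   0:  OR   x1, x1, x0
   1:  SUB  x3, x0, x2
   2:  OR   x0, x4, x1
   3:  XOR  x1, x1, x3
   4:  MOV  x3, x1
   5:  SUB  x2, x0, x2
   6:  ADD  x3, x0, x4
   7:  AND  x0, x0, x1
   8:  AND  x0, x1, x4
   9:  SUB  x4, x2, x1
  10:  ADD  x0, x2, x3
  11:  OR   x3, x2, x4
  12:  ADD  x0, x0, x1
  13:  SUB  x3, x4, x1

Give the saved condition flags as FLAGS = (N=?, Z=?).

after  0: x0=0xe6 x1=0xee x2=0xd8 x3=0x24 x4=0xc6  N=1 Z=0
after  1: x0=0xe6 x1=0xee x2=0xd8 x3=0x0e x4=0xc6  N=0 Z=0
after  2: x0=0xee x1=0xee x2=0xd8 x3=0x0e x4=0xc6  N=1 Z=0
after  3: x0=0xee x1=0xe0 x2=0xd8 x3=0x0e x4=0xc6  N=1 Z=0
after  4: x0=0xee x1=0xe0 x2=0xd8 x3=0xe0 x4=0xc6  N=1 Z=0
after  5: x0=0xee x1=0xe0 x2=0x16 x3=0xe0 x4=0xc6  N=0 Z=0
-- IRQ taken; context saved, return-PC = 6 --

FLAGS = (N=0, Z=0)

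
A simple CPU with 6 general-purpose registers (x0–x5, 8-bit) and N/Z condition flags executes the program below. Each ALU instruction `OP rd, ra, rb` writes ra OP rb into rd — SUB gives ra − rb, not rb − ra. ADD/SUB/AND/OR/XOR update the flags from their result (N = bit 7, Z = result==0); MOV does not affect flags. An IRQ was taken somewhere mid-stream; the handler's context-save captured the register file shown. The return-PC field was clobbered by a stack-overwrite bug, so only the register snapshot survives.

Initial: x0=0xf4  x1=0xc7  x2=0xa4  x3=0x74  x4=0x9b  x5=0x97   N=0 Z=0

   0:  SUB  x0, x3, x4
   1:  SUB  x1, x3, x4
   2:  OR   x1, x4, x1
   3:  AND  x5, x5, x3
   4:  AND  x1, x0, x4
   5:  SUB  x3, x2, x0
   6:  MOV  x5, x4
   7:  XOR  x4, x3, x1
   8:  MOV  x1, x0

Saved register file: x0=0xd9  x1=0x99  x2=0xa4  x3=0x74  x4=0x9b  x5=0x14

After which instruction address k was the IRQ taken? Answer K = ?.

K = 4

after  0: x0=0xd9 x1=0xc7 x2=0xa4 x3=0x74 x4=0x9b x5=0x97  N=1 Z=0
after  1: x0=0xd9 x1=0xd9 x2=0xa4 x3=0x74 x4=0x9b x5=0x97  N=1 Z=0
after  2: x0=0xd9 x1=0xdb x2=0xa4 x3=0x74 x4=0x9b x5=0x97  N=1 Z=0
after  3: x0=0xd9 x1=0xdb x2=0xa4 x3=0x74 x4=0x9b x5=0x14  N=0 Z=0
after  4: x0=0xd9 x1=0x99 x2=0xa4 x3=0x74 x4=0x9b x5=0x14  N=1 Z=0
-- IRQ taken; context saved, return-PC = 5 --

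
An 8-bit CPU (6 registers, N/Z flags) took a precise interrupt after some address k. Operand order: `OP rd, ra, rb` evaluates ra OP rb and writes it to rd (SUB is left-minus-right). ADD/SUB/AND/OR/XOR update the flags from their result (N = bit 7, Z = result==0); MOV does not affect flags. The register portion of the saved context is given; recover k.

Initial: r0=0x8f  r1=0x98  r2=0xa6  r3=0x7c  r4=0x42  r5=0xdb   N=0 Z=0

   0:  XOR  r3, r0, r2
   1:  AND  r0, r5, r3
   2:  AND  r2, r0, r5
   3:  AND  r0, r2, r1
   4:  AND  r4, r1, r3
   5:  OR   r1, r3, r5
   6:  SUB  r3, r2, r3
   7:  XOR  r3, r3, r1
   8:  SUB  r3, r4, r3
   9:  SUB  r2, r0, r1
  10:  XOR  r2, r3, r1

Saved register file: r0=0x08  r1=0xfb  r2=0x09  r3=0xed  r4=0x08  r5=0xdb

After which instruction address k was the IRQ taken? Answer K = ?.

K = 8

after  0: r0=0x8f r1=0x98 r2=0xa6 r3=0x29 r4=0x42 r5=0xdb  N=0 Z=0
after  1: r0=0x09 r1=0x98 r2=0xa6 r3=0x29 r4=0x42 r5=0xdb  N=0 Z=0
after  2: r0=0x09 r1=0x98 r2=0x09 r3=0x29 r4=0x42 r5=0xdb  N=0 Z=0
after  3: r0=0x08 r1=0x98 r2=0x09 r3=0x29 r4=0x42 r5=0xdb  N=0 Z=0
after  4: r0=0x08 r1=0x98 r2=0x09 r3=0x29 r4=0x08 r5=0xdb  N=0 Z=0
after  5: r0=0x08 r1=0xfb r2=0x09 r3=0x29 r4=0x08 r5=0xdb  N=1 Z=0
after  6: r0=0x08 r1=0xfb r2=0x09 r3=0xe0 r4=0x08 r5=0xdb  N=1 Z=0
after  7: r0=0x08 r1=0xfb r2=0x09 r3=0x1b r4=0x08 r5=0xdb  N=0 Z=0
after  8: r0=0x08 r1=0xfb r2=0x09 r3=0xed r4=0x08 r5=0xdb  N=1 Z=0
-- IRQ taken; context saved, return-PC = 9 --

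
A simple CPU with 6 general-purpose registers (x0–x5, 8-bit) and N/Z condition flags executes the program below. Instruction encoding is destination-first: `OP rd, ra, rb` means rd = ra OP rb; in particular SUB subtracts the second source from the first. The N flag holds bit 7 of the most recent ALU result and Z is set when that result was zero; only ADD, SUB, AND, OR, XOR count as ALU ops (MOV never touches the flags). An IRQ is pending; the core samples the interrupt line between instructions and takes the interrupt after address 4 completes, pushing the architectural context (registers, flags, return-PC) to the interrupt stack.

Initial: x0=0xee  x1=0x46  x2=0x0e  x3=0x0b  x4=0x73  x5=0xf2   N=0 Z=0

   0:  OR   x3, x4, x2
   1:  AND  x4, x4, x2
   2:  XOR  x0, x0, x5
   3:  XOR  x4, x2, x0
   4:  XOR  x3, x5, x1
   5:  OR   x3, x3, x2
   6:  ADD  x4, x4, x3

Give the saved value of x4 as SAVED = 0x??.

after  0: x0=0xee x1=0x46 x2=0x0e x3=0x7f x4=0x73 x5=0xf2  N=0 Z=0
after  1: x0=0xee x1=0x46 x2=0x0e x3=0x7f x4=0x02 x5=0xf2  N=0 Z=0
after  2: x0=0x1c x1=0x46 x2=0x0e x3=0x7f x4=0x02 x5=0xf2  N=0 Z=0
after  3: x0=0x1c x1=0x46 x2=0x0e x3=0x7f x4=0x12 x5=0xf2  N=0 Z=0
after  4: x0=0x1c x1=0x46 x2=0x0e x3=0xb4 x4=0x12 x5=0xf2  N=1 Z=0
-- IRQ taken; context saved, return-PC = 5 --

SAVED = 0x12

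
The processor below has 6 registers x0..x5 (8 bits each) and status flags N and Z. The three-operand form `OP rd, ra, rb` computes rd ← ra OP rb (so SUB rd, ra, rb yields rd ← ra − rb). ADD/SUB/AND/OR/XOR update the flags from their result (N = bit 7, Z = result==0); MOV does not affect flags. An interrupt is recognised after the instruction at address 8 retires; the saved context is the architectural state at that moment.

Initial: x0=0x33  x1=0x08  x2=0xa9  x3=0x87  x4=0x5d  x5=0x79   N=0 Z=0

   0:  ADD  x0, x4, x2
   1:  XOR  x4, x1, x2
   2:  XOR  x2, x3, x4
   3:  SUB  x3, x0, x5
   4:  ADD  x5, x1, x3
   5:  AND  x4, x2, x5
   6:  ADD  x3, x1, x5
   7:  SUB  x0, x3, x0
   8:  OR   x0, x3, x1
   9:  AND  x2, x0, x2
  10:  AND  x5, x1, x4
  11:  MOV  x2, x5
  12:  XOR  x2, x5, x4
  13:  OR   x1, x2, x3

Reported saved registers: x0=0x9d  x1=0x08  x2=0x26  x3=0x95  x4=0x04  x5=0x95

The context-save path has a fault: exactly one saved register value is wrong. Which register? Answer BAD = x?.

after  0: x0=0x06 x1=0x08 x2=0xa9 x3=0x87 x4=0x5d x5=0x79  N=0 Z=0
after  1: x0=0x06 x1=0x08 x2=0xa9 x3=0x87 x4=0xa1 x5=0x79  N=1 Z=0
after  2: x0=0x06 x1=0x08 x2=0x26 x3=0x87 x4=0xa1 x5=0x79  N=0 Z=0
after  3: x0=0x06 x1=0x08 x2=0x26 x3=0x8d x4=0xa1 x5=0x79  N=1 Z=0
after  4: x0=0x06 x1=0x08 x2=0x26 x3=0x8d x4=0xa1 x5=0x95  N=1 Z=0
after  5: x0=0x06 x1=0x08 x2=0x26 x3=0x8d x4=0x04 x5=0x95  N=0 Z=0
after  6: x0=0x06 x1=0x08 x2=0x26 x3=0x9d x4=0x04 x5=0x95  N=1 Z=0
after  7: x0=0x97 x1=0x08 x2=0x26 x3=0x9d x4=0x04 x5=0x95  N=1 Z=0
after  8: x0=0x9d x1=0x08 x2=0x26 x3=0x9d x4=0x04 x5=0x95  N=1 Z=0
-- IRQ taken; context saved, return-PC = 9 --
mismatch: x3: reported 0x95 vs actual 0x9d

BAD = x3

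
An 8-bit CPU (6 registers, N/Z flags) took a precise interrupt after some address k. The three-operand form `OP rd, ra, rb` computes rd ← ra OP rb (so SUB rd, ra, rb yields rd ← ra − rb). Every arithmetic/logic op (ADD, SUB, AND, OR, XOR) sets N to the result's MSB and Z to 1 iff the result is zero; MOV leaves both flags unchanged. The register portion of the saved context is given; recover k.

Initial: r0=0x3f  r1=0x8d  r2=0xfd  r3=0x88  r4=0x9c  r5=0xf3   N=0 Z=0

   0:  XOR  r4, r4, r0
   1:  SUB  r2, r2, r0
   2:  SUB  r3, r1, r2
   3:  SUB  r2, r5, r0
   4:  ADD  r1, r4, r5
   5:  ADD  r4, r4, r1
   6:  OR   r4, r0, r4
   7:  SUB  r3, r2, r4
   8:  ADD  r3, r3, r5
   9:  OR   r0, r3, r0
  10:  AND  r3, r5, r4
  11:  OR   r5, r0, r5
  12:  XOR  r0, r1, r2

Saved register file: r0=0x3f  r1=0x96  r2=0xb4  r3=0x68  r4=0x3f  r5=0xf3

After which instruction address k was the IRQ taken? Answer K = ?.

after  0: r0=0x3f r1=0x8d r2=0xfd r3=0x88 r4=0xa3 r5=0xf3  N=1 Z=0
after  1: r0=0x3f r1=0x8d r2=0xbe r3=0x88 r4=0xa3 r5=0xf3  N=1 Z=0
after  2: r0=0x3f r1=0x8d r2=0xbe r3=0xcf r4=0xa3 r5=0xf3  N=1 Z=0
after  3: r0=0x3f r1=0x8d r2=0xb4 r3=0xcf r4=0xa3 r5=0xf3  N=1 Z=0
after  4: r0=0x3f r1=0x96 r2=0xb4 r3=0xcf r4=0xa3 r5=0xf3  N=1 Z=0
after  5: r0=0x3f r1=0x96 r2=0xb4 r3=0xcf r4=0x39 r5=0xf3  N=0 Z=0
after  6: r0=0x3f r1=0x96 r2=0xb4 r3=0xcf r4=0x3f r5=0xf3  N=0 Z=0
after  7: r0=0x3f r1=0x96 r2=0xb4 r3=0x75 r4=0x3f r5=0xf3  N=0 Z=0
after  8: r0=0x3f r1=0x96 r2=0xb4 r3=0x68 r4=0x3f r5=0xf3  N=0 Z=0
-- IRQ taken; context saved, return-PC = 9 --

K = 8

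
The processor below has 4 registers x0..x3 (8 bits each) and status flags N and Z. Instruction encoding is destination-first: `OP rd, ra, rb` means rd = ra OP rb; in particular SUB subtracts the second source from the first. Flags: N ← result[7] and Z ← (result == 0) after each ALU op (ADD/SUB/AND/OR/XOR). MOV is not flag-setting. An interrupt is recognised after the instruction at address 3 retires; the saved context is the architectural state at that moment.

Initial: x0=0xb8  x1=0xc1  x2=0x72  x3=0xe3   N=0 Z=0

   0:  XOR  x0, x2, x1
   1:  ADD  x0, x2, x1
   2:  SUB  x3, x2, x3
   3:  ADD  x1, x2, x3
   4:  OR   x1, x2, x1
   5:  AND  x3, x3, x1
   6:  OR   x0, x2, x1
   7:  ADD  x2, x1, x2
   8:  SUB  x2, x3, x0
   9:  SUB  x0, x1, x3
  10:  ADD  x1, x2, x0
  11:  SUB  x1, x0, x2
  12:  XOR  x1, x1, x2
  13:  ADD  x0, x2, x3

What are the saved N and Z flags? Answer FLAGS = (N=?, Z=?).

FLAGS = (N=0, Z=0)

after  0: x0=0xb3 x1=0xc1 x2=0x72 x3=0xe3  N=1 Z=0
after  1: x0=0x33 x1=0xc1 x2=0x72 x3=0xe3  N=0 Z=0
after  2: x0=0x33 x1=0xc1 x2=0x72 x3=0x8f  N=1 Z=0
after  3: x0=0x33 x1=0x01 x2=0x72 x3=0x8f  N=0 Z=0
-- IRQ taken; context saved, return-PC = 4 --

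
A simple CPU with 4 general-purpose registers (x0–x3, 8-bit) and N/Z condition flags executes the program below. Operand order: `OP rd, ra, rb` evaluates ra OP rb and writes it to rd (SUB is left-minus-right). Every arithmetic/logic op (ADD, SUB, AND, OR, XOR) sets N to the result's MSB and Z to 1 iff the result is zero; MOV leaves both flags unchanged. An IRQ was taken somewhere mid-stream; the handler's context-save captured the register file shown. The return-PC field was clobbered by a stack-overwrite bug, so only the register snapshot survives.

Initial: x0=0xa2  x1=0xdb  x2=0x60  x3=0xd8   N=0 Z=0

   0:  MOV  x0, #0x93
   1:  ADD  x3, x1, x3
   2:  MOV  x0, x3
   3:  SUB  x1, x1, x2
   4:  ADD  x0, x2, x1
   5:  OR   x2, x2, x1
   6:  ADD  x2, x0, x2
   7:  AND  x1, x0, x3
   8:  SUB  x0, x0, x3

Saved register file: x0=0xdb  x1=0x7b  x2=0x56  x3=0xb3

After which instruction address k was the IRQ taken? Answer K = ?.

after  0: x0=0x93 x1=0xdb x2=0x60 x3=0xd8  N=0 Z=0
after  1: x0=0x93 x1=0xdb x2=0x60 x3=0xb3  N=1 Z=0
after  2: x0=0xb3 x1=0xdb x2=0x60 x3=0xb3  N=1 Z=0
after  3: x0=0xb3 x1=0x7b x2=0x60 x3=0xb3  N=0 Z=0
after  4: x0=0xdb x1=0x7b x2=0x60 x3=0xb3  N=1 Z=0
after  5: x0=0xdb x1=0x7b x2=0x7b x3=0xb3  N=0 Z=0
after  6: x0=0xdb x1=0x7b x2=0x56 x3=0xb3  N=0 Z=0
-- IRQ taken; context saved, return-PC = 7 --

K = 6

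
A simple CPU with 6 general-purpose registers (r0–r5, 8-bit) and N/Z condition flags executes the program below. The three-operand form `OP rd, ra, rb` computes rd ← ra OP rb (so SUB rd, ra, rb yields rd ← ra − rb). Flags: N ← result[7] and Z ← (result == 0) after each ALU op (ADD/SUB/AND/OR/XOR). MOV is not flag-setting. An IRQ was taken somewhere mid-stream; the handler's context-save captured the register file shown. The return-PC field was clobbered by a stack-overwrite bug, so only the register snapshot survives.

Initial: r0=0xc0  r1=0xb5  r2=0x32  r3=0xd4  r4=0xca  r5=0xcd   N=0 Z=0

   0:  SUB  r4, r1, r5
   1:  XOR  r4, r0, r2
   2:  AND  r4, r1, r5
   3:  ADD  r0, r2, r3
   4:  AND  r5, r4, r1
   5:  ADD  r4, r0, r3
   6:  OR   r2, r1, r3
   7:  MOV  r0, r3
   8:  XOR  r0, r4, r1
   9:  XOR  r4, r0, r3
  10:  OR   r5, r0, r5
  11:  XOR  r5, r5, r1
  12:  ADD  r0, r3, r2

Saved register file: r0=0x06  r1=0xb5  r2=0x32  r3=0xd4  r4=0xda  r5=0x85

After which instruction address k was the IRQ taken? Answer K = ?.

after  0: r0=0xc0 r1=0xb5 r2=0x32 r3=0xd4 r4=0xe8 r5=0xcd  N=1 Z=0
after  1: r0=0xc0 r1=0xb5 r2=0x32 r3=0xd4 r4=0xf2 r5=0xcd  N=1 Z=0
after  2: r0=0xc0 r1=0xb5 r2=0x32 r3=0xd4 r4=0x85 r5=0xcd  N=1 Z=0
after  3: r0=0x06 r1=0xb5 r2=0x32 r3=0xd4 r4=0x85 r5=0xcd  N=0 Z=0
after  4: r0=0x06 r1=0xb5 r2=0x32 r3=0xd4 r4=0x85 r5=0x85  N=1 Z=0
after  5: r0=0x06 r1=0xb5 r2=0x32 r3=0xd4 r4=0xda r5=0x85  N=1 Z=0
-- IRQ taken; context saved, return-PC = 6 --

K = 5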